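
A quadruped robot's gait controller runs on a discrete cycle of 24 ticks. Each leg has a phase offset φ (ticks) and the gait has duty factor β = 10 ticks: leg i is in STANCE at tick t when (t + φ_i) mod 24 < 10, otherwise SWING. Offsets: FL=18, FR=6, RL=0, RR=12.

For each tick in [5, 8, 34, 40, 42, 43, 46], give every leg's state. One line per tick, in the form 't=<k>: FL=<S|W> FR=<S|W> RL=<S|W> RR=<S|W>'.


t=5: phase=(23,11,5,17) vs β=10 → FL=W FR=W RL=S RR=W
t=8: phase=(2,14,8,20) vs β=10 → FL=S FR=W RL=S RR=W
t=34: phase=(4,16,10,22) vs β=10 → FL=S FR=W RL=W RR=W
t=40: phase=(10,22,16,4) vs β=10 → FL=W FR=W RL=W RR=S
t=42: phase=(12,0,18,6) vs β=10 → FL=W FR=S RL=W RR=S
t=43: phase=(13,1,19,7) vs β=10 → FL=W FR=S RL=W RR=S
t=46: phase=(16,4,22,10) vs β=10 → FL=W FR=S RL=W RR=W

t=5: FL=W FR=W RL=S RR=W
t=8: FL=S FR=W RL=S RR=W
t=34: FL=S FR=W RL=W RR=W
t=40: FL=W FR=W RL=W RR=S
t=42: FL=W FR=S RL=W RR=S
t=43: FL=W FR=S RL=W RR=S
t=46: FL=W FR=S RL=W RR=W


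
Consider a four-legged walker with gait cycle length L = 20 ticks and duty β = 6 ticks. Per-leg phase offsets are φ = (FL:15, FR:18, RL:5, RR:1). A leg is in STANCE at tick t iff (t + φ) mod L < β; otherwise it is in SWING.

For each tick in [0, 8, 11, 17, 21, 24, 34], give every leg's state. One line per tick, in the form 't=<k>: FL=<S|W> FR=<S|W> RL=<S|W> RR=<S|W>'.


t=0: FL=W FR=W RL=S RR=S
t=8: FL=S FR=W RL=W RR=W
t=11: FL=W FR=W RL=W RR=W
t=17: FL=W FR=W RL=S RR=W
t=21: FL=W FR=W RL=W RR=S
t=24: FL=W FR=S RL=W RR=S
t=34: FL=W FR=W RL=W RR=W

t=0: phase=(15,18,5,1) vs β=6 → FL=W FR=W RL=S RR=S
t=8: phase=(3,6,13,9) vs β=6 → FL=S FR=W RL=W RR=W
t=11: phase=(6,9,16,12) vs β=6 → FL=W FR=W RL=W RR=W
t=17: phase=(12,15,2,18) vs β=6 → FL=W FR=W RL=S RR=W
t=21: phase=(16,19,6,2) vs β=6 → FL=W FR=W RL=W RR=S
t=24: phase=(19,2,9,5) vs β=6 → FL=W FR=S RL=W RR=S
t=34: phase=(9,12,19,15) vs β=6 → FL=W FR=W RL=W RR=W


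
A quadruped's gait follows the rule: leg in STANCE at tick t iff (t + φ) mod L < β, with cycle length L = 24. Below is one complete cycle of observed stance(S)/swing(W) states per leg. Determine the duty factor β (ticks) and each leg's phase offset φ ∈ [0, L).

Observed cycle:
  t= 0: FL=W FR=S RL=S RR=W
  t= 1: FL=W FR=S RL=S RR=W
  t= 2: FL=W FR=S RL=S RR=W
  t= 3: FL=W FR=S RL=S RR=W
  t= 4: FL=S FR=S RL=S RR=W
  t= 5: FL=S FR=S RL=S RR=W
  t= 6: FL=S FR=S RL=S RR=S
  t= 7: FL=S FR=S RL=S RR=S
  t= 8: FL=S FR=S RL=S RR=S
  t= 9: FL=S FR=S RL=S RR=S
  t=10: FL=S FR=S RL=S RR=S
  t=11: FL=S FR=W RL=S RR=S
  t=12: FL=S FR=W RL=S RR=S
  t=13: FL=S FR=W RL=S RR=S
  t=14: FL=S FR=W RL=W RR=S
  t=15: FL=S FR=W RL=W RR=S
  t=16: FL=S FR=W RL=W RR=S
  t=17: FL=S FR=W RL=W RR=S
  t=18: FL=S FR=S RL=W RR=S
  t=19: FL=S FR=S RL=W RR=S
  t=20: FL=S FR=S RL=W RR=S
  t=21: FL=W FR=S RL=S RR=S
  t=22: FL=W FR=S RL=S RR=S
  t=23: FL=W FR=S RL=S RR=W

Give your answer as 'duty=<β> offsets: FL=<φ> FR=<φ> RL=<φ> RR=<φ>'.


duty=17 offsets: FL=20 FR=6 RL=3 RR=18

duty β = stance ticks per leg = 17
FL: stance ticks = 17; W→S at t=4 → φ=20
FR: stance ticks = 17; W→S at t=18 → φ=6
RL: stance ticks = 17; W→S at t=21 → φ=3
RR: stance ticks = 17; W→S at t=6 → φ=18


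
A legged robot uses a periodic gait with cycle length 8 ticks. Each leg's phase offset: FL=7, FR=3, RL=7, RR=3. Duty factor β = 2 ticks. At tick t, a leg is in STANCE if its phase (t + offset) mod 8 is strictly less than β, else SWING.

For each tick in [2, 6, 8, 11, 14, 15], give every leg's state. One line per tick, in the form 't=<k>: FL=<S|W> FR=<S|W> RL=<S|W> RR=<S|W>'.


t=2: phase=(1,5,1,5) vs β=2 → FL=S FR=W RL=S RR=W
t=6: phase=(5,1,5,1) vs β=2 → FL=W FR=S RL=W RR=S
t=8: phase=(7,3,7,3) vs β=2 → FL=W FR=W RL=W RR=W
t=11: phase=(2,6,2,6) vs β=2 → FL=W FR=W RL=W RR=W
t=14: phase=(5,1,5,1) vs β=2 → FL=W FR=S RL=W RR=S
t=15: phase=(6,2,6,2) vs β=2 → FL=W FR=W RL=W RR=W

t=2: FL=S FR=W RL=S RR=W
t=6: FL=W FR=S RL=W RR=S
t=8: FL=W FR=W RL=W RR=W
t=11: FL=W FR=W RL=W RR=W
t=14: FL=W FR=S RL=W RR=S
t=15: FL=W FR=W RL=W RR=W


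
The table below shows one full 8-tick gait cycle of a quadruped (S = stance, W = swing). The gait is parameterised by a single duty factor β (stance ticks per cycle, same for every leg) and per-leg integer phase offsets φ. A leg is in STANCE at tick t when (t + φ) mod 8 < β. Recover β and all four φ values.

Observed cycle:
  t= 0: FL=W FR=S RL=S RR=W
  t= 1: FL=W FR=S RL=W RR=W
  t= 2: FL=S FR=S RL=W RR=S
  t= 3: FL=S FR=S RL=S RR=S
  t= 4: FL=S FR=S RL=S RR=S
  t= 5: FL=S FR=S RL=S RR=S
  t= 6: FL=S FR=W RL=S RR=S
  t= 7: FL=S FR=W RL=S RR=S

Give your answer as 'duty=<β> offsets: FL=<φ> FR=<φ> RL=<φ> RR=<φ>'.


duty=6 offsets: FL=6 FR=0 RL=5 RR=6

duty β = stance ticks per leg = 6
FL: stance ticks = 6; W→S at t=2 → φ=6
FR: stance ticks = 6; W→S at t=0 → φ=0
RL: stance ticks = 6; W→S at t=3 → φ=5
RR: stance ticks = 6; W→S at t=2 → φ=6


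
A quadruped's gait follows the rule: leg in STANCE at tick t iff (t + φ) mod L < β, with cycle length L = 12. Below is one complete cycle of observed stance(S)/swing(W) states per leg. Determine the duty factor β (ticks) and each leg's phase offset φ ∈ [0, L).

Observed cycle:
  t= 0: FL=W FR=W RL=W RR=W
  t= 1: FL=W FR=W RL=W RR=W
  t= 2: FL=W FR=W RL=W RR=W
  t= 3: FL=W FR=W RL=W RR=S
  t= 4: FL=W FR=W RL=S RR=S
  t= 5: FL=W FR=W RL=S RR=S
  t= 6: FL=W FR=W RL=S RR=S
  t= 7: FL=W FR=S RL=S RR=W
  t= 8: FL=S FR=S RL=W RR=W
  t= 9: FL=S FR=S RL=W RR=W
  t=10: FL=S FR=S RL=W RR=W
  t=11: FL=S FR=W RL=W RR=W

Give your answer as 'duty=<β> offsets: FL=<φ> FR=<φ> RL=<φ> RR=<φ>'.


duty β = stance ticks per leg = 4
FL: stance ticks = 4; W→S at t=8 → φ=4
FR: stance ticks = 4; W→S at t=7 → φ=5
RL: stance ticks = 4; W→S at t=4 → φ=8
RR: stance ticks = 4; W→S at t=3 → φ=9

duty=4 offsets: FL=4 FR=5 RL=8 RR=9


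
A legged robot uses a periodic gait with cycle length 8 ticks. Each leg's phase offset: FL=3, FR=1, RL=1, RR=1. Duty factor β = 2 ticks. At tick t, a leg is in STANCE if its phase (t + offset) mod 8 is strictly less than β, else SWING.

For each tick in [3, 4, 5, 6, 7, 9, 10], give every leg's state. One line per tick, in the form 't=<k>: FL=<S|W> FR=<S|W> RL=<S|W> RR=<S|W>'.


t=3: phase=(6,4,4,4) vs β=2 → FL=W FR=W RL=W RR=W
t=4: phase=(7,5,5,5) vs β=2 → FL=W FR=W RL=W RR=W
t=5: phase=(0,6,6,6) vs β=2 → FL=S FR=W RL=W RR=W
t=6: phase=(1,7,7,7) vs β=2 → FL=S FR=W RL=W RR=W
t=7: phase=(2,0,0,0) vs β=2 → FL=W FR=S RL=S RR=S
t=9: phase=(4,2,2,2) vs β=2 → FL=W FR=W RL=W RR=W
t=10: phase=(5,3,3,3) vs β=2 → FL=W FR=W RL=W RR=W

t=3: FL=W FR=W RL=W RR=W
t=4: FL=W FR=W RL=W RR=W
t=5: FL=S FR=W RL=W RR=W
t=6: FL=S FR=W RL=W RR=W
t=7: FL=W FR=S RL=S RR=S
t=9: FL=W FR=W RL=W RR=W
t=10: FL=W FR=W RL=W RR=W


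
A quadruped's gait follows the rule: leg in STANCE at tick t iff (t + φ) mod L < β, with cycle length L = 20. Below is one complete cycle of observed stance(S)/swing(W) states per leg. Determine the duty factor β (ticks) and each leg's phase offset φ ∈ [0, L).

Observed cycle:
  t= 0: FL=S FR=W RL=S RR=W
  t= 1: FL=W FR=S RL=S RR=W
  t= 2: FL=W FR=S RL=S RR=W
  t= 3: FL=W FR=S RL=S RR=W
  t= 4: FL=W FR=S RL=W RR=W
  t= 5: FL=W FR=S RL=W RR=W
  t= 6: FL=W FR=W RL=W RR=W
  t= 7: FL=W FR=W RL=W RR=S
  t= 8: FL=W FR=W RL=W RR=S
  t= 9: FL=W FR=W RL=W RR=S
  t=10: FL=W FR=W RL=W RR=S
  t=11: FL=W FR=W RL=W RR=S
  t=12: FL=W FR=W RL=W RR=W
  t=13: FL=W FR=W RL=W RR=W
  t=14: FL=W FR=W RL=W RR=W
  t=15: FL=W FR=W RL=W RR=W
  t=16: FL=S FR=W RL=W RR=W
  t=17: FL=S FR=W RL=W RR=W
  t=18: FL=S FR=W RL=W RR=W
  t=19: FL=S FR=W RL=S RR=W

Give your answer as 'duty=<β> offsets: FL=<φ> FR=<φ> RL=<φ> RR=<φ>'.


duty β = stance ticks per leg = 5
FL: stance ticks = 5; W→S at t=16 → φ=4
FR: stance ticks = 5; W→S at t=1 → φ=19
RL: stance ticks = 5; W→S at t=19 → φ=1
RR: stance ticks = 5; W→S at t=7 → φ=13

duty=5 offsets: FL=4 FR=19 RL=1 RR=13


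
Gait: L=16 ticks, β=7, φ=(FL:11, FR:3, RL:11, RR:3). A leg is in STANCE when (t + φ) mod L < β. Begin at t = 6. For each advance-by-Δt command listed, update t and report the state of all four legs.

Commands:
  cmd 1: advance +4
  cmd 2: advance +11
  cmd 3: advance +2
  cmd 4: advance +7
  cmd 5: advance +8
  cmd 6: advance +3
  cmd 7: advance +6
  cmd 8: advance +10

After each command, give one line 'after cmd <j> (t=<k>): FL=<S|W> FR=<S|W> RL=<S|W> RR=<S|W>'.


start t=6: FL=S FR=W RL=S RR=W
cmd 1: advance +4 → t=10, phase=(5,13,5,13) → FL=S FR=W RL=S RR=W
cmd 2: advance +11 → t=21, phase=(0,8,0,8) → FL=S FR=W RL=S RR=W
cmd 3: advance +2 → t=23, phase=(2,10,2,10) → FL=S FR=W RL=S RR=W
cmd 4: advance +7 → t=30, phase=(9,1,9,1) → FL=W FR=S RL=W RR=S
cmd 5: advance +8 → t=38, phase=(1,9,1,9) → FL=S FR=W RL=S RR=W
cmd 6: advance +3 → t=41, phase=(4,12,4,12) → FL=S FR=W RL=S RR=W
cmd 7: advance +6 → t=47, phase=(10,2,10,2) → FL=W FR=S RL=W RR=S
cmd 8: advance +10 → t=57, phase=(4,12,4,12) → FL=S FR=W RL=S RR=W

after cmd 1 (t=10): FL=S FR=W RL=S RR=W
after cmd 2 (t=21): FL=S FR=W RL=S RR=W
after cmd 3 (t=23): FL=S FR=W RL=S RR=W
after cmd 4 (t=30): FL=W FR=S RL=W RR=S
after cmd 5 (t=38): FL=S FR=W RL=S RR=W
after cmd 6 (t=41): FL=S FR=W RL=S RR=W
after cmd 7 (t=47): FL=W FR=S RL=W RR=S
after cmd 8 (t=57): FL=S FR=W RL=S RR=W


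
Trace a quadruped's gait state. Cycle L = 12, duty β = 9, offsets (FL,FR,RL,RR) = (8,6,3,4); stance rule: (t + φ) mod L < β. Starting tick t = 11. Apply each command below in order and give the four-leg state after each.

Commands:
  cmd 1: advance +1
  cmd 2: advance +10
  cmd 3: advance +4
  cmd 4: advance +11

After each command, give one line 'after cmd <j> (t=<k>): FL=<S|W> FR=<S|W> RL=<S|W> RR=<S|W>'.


start t=11: FL=S FR=S RL=S RR=S
cmd 1: advance +1 → t=12, phase=(8,6,3,4) → FL=S FR=S RL=S RR=S
cmd 2: advance +10 → t=22, phase=(6,4,1,2) → FL=S FR=S RL=S RR=S
cmd 3: advance +4 → t=26, phase=(10,8,5,6) → FL=W FR=S RL=S RR=S
cmd 4: advance +11 → t=37, phase=(9,7,4,5) → FL=W FR=S RL=S RR=S

after cmd 1 (t=12): FL=S FR=S RL=S RR=S
after cmd 2 (t=22): FL=S FR=S RL=S RR=S
after cmd 3 (t=26): FL=W FR=S RL=S RR=S
after cmd 4 (t=37): FL=W FR=S RL=S RR=S


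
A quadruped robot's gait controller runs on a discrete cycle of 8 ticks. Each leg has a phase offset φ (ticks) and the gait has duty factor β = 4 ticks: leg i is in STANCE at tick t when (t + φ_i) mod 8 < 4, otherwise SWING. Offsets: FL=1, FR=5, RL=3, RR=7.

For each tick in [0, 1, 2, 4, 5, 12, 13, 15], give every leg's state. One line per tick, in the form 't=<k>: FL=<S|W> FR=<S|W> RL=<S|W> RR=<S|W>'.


t=0: FL=S FR=W RL=S RR=W
t=1: FL=S FR=W RL=W RR=S
t=2: FL=S FR=W RL=W RR=S
t=4: FL=W FR=S RL=W RR=S
t=5: FL=W FR=S RL=S RR=W
t=12: FL=W FR=S RL=W RR=S
t=13: FL=W FR=S RL=S RR=W
t=15: FL=S FR=W RL=S RR=W

t=0: phase=(1,5,3,7) vs β=4 → FL=S FR=W RL=S RR=W
t=1: phase=(2,6,4,0) vs β=4 → FL=S FR=W RL=W RR=S
t=2: phase=(3,7,5,1) vs β=4 → FL=S FR=W RL=W RR=S
t=4: phase=(5,1,7,3) vs β=4 → FL=W FR=S RL=W RR=S
t=5: phase=(6,2,0,4) vs β=4 → FL=W FR=S RL=S RR=W
t=12: phase=(5,1,7,3) vs β=4 → FL=W FR=S RL=W RR=S
t=13: phase=(6,2,0,4) vs β=4 → FL=W FR=S RL=S RR=W
t=15: phase=(0,4,2,6) vs β=4 → FL=S FR=W RL=S RR=W


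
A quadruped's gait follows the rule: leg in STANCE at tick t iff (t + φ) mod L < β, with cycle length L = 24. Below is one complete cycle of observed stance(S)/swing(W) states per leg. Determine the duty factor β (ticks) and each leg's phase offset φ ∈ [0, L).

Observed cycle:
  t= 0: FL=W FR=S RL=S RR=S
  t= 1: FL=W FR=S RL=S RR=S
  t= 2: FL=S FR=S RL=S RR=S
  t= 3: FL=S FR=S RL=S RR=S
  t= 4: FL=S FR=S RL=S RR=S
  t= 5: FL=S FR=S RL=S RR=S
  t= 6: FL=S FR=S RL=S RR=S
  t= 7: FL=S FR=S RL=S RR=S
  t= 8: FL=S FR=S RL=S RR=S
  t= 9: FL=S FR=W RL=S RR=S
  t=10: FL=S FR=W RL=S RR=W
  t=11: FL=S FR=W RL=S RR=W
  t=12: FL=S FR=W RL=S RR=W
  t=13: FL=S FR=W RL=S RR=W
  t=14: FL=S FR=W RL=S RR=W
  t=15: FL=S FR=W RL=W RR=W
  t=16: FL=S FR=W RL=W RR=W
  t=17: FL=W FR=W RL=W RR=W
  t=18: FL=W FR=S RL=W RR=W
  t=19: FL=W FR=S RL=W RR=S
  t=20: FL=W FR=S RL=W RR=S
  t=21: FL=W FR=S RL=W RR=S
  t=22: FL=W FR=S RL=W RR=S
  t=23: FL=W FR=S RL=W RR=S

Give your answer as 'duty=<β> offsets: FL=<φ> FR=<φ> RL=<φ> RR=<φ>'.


duty=15 offsets: FL=22 FR=6 RL=0 RR=5

duty β = stance ticks per leg = 15
FL: stance ticks = 15; W→S at t=2 → φ=22
FR: stance ticks = 15; W→S at t=18 → φ=6
RL: stance ticks = 15; W→S at t=0 → φ=0
RR: stance ticks = 15; W→S at t=19 → φ=5


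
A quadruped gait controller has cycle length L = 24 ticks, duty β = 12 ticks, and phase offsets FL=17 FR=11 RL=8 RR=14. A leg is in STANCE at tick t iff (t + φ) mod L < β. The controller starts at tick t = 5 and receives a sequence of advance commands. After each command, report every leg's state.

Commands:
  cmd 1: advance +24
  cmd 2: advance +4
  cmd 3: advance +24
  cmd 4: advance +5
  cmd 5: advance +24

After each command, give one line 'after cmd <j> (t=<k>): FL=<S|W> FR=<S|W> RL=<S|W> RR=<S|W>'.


after cmd 1 (t=29): FL=W FR=W RL=W RR=W
after cmd 2 (t=33): FL=S FR=W RL=W RR=W
after cmd 3 (t=57): FL=S FR=W RL=W RR=W
after cmd 4 (t=62): FL=S FR=S RL=W RR=S
after cmd 5 (t=86): FL=S FR=S RL=W RR=S

start t=5: FL=W FR=W RL=W RR=W
cmd 1: advance +24 → t=29, phase=(22,16,13,19) → FL=W FR=W RL=W RR=W
cmd 2: advance +4 → t=33, phase=(2,20,17,23) → FL=S FR=W RL=W RR=W
cmd 3: advance +24 → t=57, phase=(2,20,17,23) → FL=S FR=W RL=W RR=W
cmd 4: advance +5 → t=62, phase=(7,1,22,4) → FL=S FR=S RL=W RR=S
cmd 5: advance +24 → t=86, phase=(7,1,22,4) → FL=S FR=S RL=W RR=S


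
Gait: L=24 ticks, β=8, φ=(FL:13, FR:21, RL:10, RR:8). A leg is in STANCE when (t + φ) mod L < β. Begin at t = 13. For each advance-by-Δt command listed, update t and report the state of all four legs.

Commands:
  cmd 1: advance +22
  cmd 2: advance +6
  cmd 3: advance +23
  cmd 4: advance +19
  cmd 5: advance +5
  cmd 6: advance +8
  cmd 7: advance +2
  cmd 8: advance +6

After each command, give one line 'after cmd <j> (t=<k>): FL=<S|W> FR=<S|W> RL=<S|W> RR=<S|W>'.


start t=13: FL=S FR=W RL=W RR=W
cmd 1: advance +22 → t=35, phase=(0,8,21,19) → FL=S FR=W RL=W RR=W
cmd 2: advance +6 → t=41, phase=(6,14,3,1) → FL=S FR=W RL=S RR=S
cmd 3: advance +23 → t=64, phase=(5,13,2,0) → FL=S FR=W RL=S RR=S
cmd 4: advance +19 → t=83, phase=(0,8,21,19) → FL=S FR=W RL=W RR=W
cmd 5: advance +5 → t=88, phase=(5,13,2,0) → FL=S FR=W RL=S RR=S
cmd 6: advance +8 → t=96, phase=(13,21,10,8) → FL=W FR=W RL=W RR=W
cmd 7: advance +2 → t=98, phase=(15,23,12,10) → FL=W FR=W RL=W RR=W
cmd 8: advance +6 → t=104, phase=(21,5,18,16) → FL=W FR=S RL=W RR=W

after cmd 1 (t=35): FL=S FR=W RL=W RR=W
after cmd 2 (t=41): FL=S FR=W RL=S RR=S
after cmd 3 (t=64): FL=S FR=W RL=S RR=S
after cmd 4 (t=83): FL=S FR=W RL=W RR=W
after cmd 5 (t=88): FL=S FR=W RL=S RR=S
after cmd 6 (t=96): FL=W FR=W RL=W RR=W
after cmd 7 (t=98): FL=W FR=W RL=W RR=W
after cmd 8 (t=104): FL=W FR=S RL=W RR=W


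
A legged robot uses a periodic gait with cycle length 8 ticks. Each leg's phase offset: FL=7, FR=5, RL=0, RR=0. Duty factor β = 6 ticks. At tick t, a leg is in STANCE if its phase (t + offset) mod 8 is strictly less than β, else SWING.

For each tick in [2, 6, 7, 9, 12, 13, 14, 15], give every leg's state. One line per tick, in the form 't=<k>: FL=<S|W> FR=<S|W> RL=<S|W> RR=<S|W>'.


t=2: FL=S FR=W RL=S RR=S
t=6: FL=S FR=S RL=W RR=W
t=7: FL=W FR=S RL=W RR=W
t=9: FL=S FR=W RL=S RR=S
t=12: FL=S FR=S RL=S RR=S
t=13: FL=S FR=S RL=S RR=S
t=14: FL=S FR=S RL=W RR=W
t=15: FL=W FR=S RL=W RR=W

t=2: phase=(1,7,2,2) vs β=6 → FL=S FR=W RL=S RR=S
t=6: phase=(5,3,6,6) vs β=6 → FL=S FR=S RL=W RR=W
t=7: phase=(6,4,7,7) vs β=6 → FL=W FR=S RL=W RR=W
t=9: phase=(0,6,1,1) vs β=6 → FL=S FR=W RL=S RR=S
t=12: phase=(3,1,4,4) vs β=6 → FL=S FR=S RL=S RR=S
t=13: phase=(4,2,5,5) vs β=6 → FL=S FR=S RL=S RR=S
t=14: phase=(5,3,6,6) vs β=6 → FL=S FR=S RL=W RR=W
t=15: phase=(6,4,7,7) vs β=6 → FL=W FR=S RL=W RR=W


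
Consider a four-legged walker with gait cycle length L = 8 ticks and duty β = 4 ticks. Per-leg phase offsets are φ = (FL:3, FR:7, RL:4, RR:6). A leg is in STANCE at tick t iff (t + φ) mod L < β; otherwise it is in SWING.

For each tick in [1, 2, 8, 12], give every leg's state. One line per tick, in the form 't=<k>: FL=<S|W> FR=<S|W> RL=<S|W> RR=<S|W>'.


t=1: phase=(4,0,5,7) vs β=4 → FL=W FR=S RL=W RR=W
t=2: phase=(5,1,6,0) vs β=4 → FL=W FR=S RL=W RR=S
t=8: phase=(3,7,4,6) vs β=4 → FL=S FR=W RL=W RR=W
t=12: phase=(7,3,0,2) vs β=4 → FL=W FR=S RL=S RR=S

t=1: FL=W FR=S RL=W RR=W
t=2: FL=W FR=S RL=W RR=S
t=8: FL=S FR=W RL=W RR=W
t=12: FL=W FR=S RL=S RR=S


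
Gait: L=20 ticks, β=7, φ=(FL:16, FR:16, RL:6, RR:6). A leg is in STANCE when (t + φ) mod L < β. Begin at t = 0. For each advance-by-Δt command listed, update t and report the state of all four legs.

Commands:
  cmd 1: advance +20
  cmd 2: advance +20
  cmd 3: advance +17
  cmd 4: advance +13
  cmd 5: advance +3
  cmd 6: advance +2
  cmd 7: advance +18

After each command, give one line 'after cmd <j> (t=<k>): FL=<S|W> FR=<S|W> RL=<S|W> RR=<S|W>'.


start t=0: FL=W FR=W RL=S RR=S
cmd 1: advance +20 → t=20, phase=(16,16,6,6) → FL=W FR=W RL=S RR=S
cmd 2: advance +20 → t=40, phase=(16,16,6,6) → FL=W FR=W RL=S RR=S
cmd 3: advance +17 → t=57, phase=(13,13,3,3) → FL=W FR=W RL=S RR=S
cmd 4: advance +13 → t=70, phase=(6,6,16,16) → FL=S FR=S RL=W RR=W
cmd 5: advance +3 → t=73, phase=(9,9,19,19) → FL=W FR=W RL=W RR=W
cmd 6: advance +2 → t=75, phase=(11,11,1,1) → FL=W FR=W RL=S RR=S
cmd 7: advance +18 → t=93, phase=(9,9,19,19) → FL=W FR=W RL=W RR=W

after cmd 1 (t=20): FL=W FR=W RL=S RR=S
after cmd 2 (t=40): FL=W FR=W RL=S RR=S
after cmd 3 (t=57): FL=W FR=W RL=S RR=S
after cmd 4 (t=70): FL=S FR=S RL=W RR=W
after cmd 5 (t=73): FL=W FR=W RL=W RR=W
after cmd 6 (t=75): FL=W FR=W RL=S RR=S
after cmd 7 (t=93): FL=W FR=W RL=W RR=W


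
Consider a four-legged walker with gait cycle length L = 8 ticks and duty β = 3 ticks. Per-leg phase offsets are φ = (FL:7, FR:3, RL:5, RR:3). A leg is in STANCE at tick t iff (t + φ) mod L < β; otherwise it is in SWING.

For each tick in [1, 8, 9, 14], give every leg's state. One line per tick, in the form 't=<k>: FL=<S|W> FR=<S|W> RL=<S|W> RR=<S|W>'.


t=1: FL=S FR=W RL=W RR=W
t=8: FL=W FR=W RL=W RR=W
t=9: FL=S FR=W RL=W RR=W
t=14: FL=W FR=S RL=W RR=S

t=1: phase=(0,4,6,4) vs β=3 → FL=S FR=W RL=W RR=W
t=8: phase=(7,3,5,3) vs β=3 → FL=W FR=W RL=W RR=W
t=9: phase=(0,4,6,4) vs β=3 → FL=S FR=W RL=W RR=W
t=14: phase=(5,1,3,1) vs β=3 → FL=W FR=S RL=W RR=S


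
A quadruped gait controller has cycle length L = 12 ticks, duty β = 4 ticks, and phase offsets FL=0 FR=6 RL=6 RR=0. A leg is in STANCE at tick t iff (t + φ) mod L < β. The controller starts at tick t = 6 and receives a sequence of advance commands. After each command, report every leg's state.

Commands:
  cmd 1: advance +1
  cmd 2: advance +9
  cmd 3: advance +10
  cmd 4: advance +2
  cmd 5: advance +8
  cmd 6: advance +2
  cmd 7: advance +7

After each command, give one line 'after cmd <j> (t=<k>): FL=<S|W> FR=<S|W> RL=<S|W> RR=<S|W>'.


after cmd 1 (t=7): FL=W FR=S RL=S RR=W
after cmd 2 (t=16): FL=W FR=W RL=W RR=W
after cmd 3 (t=26): FL=S FR=W RL=W RR=S
after cmd 4 (t=28): FL=W FR=W RL=W RR=W
after cmd 5 (t=36): FL=S FR=W RL=W RR=S
after cmd 6 (t=38): FL=S FR=W RL=W RR=S
after cmd 7 (t=45): FL=W FR=S RL=S RR=W

start t=6: FL=W FR=S RL=S RR=W
cmd 1: advance +1 → t=7, phase=(7,1,1,7) → FL=W FR=S RL=S RR=W
cmd 2: advance +9 → t=16, phase=(4,10,10,4) → FL=W FR=W RL=W RR=W
cmd 3: advance +10 → t=26, phase=(2,8,8,2) → FL=S FR=W RL=W RR=S
cmd 4: advance +2 → t=28, phase=(4,10,10,4) → FL=W FR=W RL=W RR=W
cmd 5: advance +8 → t=36, phase=(0,6,6,0) → FL=S FR=W RL=W RR=S
cmd 6: advance +2 → t=38, phase=(2,8,8,2) → FL=S FR=W RL=W RR=S
cmd 7: advance +7 → t=45, phase=(9,3,3,9) → FL=W FR=S RL=S RR=W


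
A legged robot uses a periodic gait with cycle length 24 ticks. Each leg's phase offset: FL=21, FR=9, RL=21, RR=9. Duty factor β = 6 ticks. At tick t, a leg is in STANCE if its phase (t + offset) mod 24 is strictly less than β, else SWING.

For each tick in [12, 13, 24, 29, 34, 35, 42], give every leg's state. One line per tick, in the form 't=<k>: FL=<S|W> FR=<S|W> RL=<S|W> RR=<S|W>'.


t=12: phase=(9,21,9,21) vs β=6 → FL=W FR=W RL=W RR=W
t=13: phase=(10,22,10,22) vs β=6 → FL=W FR=W RL=W RR=W
t=24: phase=(21,9,21,9) vs β=6 → FL=W FR=W RL=W RR=W
t=29: phase=(2,14,2,14) vs β=6 → FL=S FR=W RL=S RR=W
t=34: phase=(7,19,7,19) vs β=6 → FL=W FR=W RL=W RR=W
t=35: phase=(8,20,8,20) vs β=6 → FL=W FR=W RL=W RR=W
t=42: phase=(15,3,15,3) vs β=6 → FL=W FR=S RL=W RR=S

t=12: FL=W FR=W RL=W RR=W
t=13: FL=W FR=W RL=W RR=W
t=24: FL=W FR=W RL=W RR=W
t=29: FL=S FR=W RL=S RR=W
t=34: FL=W FR=W RL=W RR=W
t=35: FL=W FR=W RL=W RR=W
t=42: FL=W FR=S RL=W RR=S


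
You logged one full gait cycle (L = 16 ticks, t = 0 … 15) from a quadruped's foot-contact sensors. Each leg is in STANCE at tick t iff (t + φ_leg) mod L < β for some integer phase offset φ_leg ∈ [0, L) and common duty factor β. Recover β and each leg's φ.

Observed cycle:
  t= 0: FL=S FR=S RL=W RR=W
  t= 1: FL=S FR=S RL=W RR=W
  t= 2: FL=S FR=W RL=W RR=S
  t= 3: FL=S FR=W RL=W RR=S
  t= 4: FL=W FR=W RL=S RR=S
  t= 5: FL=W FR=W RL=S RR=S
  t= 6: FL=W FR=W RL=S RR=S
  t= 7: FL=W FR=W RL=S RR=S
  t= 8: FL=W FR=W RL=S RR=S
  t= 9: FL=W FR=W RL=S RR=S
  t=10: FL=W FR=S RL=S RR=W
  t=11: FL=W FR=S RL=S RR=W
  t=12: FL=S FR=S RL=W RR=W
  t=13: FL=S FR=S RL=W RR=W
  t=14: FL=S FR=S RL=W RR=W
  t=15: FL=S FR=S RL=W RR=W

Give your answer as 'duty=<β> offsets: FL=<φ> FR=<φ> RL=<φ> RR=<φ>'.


duty β = stance ticks per leg = 8
FL: stance ticks = 8; W→S at t=12 → φ=4
FR: stance ticks = 8; W→S at t=10 → φ=6
RL: stance ticks = 8; W→S at t=4 → φ=12
RR: stance ticks = 8; W→S at t=2 → φ=14

duty=8 offsets: FL=4 FR=6 RL=12 RR=14


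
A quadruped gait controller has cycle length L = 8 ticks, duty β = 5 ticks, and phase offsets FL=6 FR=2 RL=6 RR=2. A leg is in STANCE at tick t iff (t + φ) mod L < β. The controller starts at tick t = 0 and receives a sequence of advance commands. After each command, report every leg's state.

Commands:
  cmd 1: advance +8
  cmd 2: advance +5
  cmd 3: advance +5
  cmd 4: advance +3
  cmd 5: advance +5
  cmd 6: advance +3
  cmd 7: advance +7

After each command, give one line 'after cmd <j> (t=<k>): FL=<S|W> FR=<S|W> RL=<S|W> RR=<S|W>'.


start t=0: FL=W FR=S RL=W RR=S
cmd 1: advance +8 → t=8, phase=(6,2,6,2) → FL=W FR=S RL=W RR=S
cmd 2: advance +5 → t=13, phase=(3,7,3,7) → FL=S FR=W RL=S RR=W
cmd 3: advance +5 → t=18, phase=(0,4,0,4) → FL=S FR=S RL=S RR=S
cmd 4: advance +3 → t=21, phase=(3,7,3,7) → FL=S FR=W RL=S RR=W
cmd 5: advance +5 → t=26, phase=(0,4,0,4) → FL=S FR=S RL=S RR=S
cmd 6: advance +3 → t=29, phase=(3,7,3,7) → FL=S FR=W RL=S RR=W
cmd 7: advance +7 → t=36, phase=(2,6,2,6) → FL=S FR=W RL=S RR=W

after cmd 1 (t=8): FL=W FR=S RL=W RR=S
after cmd 2 (t=13): FL=S FR=W RL=S RR=W
after cmd 3 (t=18): FL=S FR=S RL=S RR=S
after cmd 4 (t=21): FL=S FR=W RL=S RR=W
after cmd 5 (t=26): FL=S FR=S RL=S RR=S
after cmd 6 (t=29): FL=S FR=W RL=S RR=W
after cmd 7 (t=36): FL=S FR=W RL=S RR=W


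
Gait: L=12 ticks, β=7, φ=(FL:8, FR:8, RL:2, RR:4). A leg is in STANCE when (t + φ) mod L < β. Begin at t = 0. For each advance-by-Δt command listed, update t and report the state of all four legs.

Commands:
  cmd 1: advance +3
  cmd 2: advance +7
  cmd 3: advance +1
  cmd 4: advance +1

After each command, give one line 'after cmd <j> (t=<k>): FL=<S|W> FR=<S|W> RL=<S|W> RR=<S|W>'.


start t=0: FL=W FR=W RL=S RR=S
cmd 1: advance +3 → t=3, phase=(11,11,5,7) → FL=W FR=W RL=S RR=W
cmd 2: advance +7 → t=10, phase=(6,6,0,2) → FL=S FR=S RL=S RR=S
cmd 3: advance +1 → t=11, phase=(7,7,1,3) → FL=W FR=W RL=S RR=S
cmd 4: advance +1 → t=12, phase=(8,8,2,4) → FL=W FR=W RL=S RR=S

after cmd 1 (t=3): FL=W FR=W RL=S RR=W
after cmd 2 (t=10): FL=S FR=S RL=S RR=S
after cmd 3 (t=11): FL=W FR=W RL=S RR=S
after cmd 4 (t=12): FL=W FR=W RL=S RR=S


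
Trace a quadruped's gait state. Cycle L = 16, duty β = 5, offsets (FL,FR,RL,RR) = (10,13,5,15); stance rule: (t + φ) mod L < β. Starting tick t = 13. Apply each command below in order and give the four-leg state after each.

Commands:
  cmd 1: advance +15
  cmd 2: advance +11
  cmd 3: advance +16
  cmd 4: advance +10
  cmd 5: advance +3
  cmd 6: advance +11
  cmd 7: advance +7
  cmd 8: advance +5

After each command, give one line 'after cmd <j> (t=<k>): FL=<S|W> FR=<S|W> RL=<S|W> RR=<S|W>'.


after cmd 1 (t=28): FL=W FR=W RL=S RR=W
after cmd 2 (t=39): FL=S FR=S RL=W RR=W
after cmd 3 (t=55): FL=S FR=S RL=W RR=W
after cmd 4 (t=65): FL=W FR=W RL=W RR=S
after cmd 5 (t=68): FL=W FR=S RL=W RR=S
after cmd 6 (t=79): FL=W FR=W RL=S RR=W
after cmd 7 (t=86): FL=S FR=S RL=W RR=W
after cmd 8 (t=91): FL=W FR=W RL=S RR=W

start t=13: FL=W FR=W RL=S RR=W
cmd 1: advance +15 → t=28, phase=(6,9,1,11) → FL=W FR=W RL=S RR=W
cmd 2: advance +11 → t=39, phase=(1,4,12,6) → FL=S FR=S RL=W RR=W
cmd 3: advance +16 → t=55, phase=(1,4,12,6) → FL=S FR=S RL=W RR=W
cmd 4: advance +10 → t=65, phase=(11,14,6,0) → FL=W FR=W RL=W RR=S
cmd 5: advance +3 → t=68, phase=(14,1,9,3) → FL=W FR=S RL=W RR=S
cmd 6: advance +11 → t=79, phase=(9,12,4,14) → FL=W FR=W RL=S RR=W
cmd 7: advance +7 → t=86, phase=(0,3,11,5) → FL=S FR=S RL=W RR=W
cmd 8: advance +5 → t=91, phase=(5,8,0,10) → FL=W FR=W RL=S RR=W


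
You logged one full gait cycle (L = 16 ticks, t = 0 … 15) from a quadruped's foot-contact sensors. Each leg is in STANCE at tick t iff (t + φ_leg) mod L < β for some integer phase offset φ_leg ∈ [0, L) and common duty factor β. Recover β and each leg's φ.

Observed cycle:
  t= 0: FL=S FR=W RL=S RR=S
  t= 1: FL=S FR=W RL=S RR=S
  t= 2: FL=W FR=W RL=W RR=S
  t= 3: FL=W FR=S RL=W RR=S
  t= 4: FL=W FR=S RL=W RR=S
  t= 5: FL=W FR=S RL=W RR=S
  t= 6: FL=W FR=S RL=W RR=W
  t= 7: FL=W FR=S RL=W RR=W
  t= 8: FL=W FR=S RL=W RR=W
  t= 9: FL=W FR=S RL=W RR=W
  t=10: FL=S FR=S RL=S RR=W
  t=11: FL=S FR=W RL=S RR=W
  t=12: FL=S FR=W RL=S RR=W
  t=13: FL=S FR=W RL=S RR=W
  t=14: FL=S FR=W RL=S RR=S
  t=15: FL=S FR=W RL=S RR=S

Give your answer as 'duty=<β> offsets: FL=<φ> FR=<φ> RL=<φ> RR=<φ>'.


duty β = stance ticks per leg = 8
FL: stance ticks = 8; W→S at t=10 → φ=6
FR: stance ticks = 8; W→S at t=3 → φ=13
RL: stance ticks = 8; W→S at t=10 → φ=6
RR: stance ticks = 8; W→S at t=14 → φ=2

duty=8 offsets: FL=6 FR=13 RL=6 RR=2


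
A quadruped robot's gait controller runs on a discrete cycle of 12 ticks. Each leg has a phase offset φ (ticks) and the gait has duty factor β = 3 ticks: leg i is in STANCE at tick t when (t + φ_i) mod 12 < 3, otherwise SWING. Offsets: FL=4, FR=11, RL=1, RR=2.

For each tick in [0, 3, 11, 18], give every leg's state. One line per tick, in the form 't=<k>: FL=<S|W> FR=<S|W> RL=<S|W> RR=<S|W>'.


t=0: phase=(4,11,1,2) vs β=3 → FL=W FR=W RL=S RR=S
t=3: phase=(7,2,4,5) vs β=3 → FL=W FR=S RL=W RR=W
t=11: phase=(3,10,0,1) vs β=3 → FL=W FR=W RL=S RR=S
t=18: phase=(10,5,7,8) vs β=3 → FL=W FR=W RL=W RR=W

t=0: FL=W FR=W RL=S RR=S
t=3: FL=W FR=S RL=W RR=W
t=11: FL=W FR=W RL=S RR=S
t=18: FL=W FR=W RL=W RR=W


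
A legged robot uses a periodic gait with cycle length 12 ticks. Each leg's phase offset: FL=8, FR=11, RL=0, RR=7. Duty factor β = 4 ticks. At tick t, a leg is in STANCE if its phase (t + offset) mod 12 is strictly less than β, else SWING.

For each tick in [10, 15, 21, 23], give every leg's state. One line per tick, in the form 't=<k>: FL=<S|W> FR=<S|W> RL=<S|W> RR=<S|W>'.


t=10: phase=(6,9,10,5) vs β=4 → FL=W FR=W RL=W RR=W
t=15: phase=(11,2,3,10) vs β=4 → FL=W FR=S RL=S RR=W
t=21: phase=(5,8,9,4) vs β=4 → FL=W FR=W RL=W RR=W
t=23: phase=(7,10,11,6) vs β=4 → FL=W FR=W RL=W RR=W

t=10: FL=W FR=W RL=W RR=W
t=15: FL=W FR=S RL=S RR=W
t=21: FL=W FR=W RL=W RR=W
t=23: FL=W FR=W RL=W RR=W


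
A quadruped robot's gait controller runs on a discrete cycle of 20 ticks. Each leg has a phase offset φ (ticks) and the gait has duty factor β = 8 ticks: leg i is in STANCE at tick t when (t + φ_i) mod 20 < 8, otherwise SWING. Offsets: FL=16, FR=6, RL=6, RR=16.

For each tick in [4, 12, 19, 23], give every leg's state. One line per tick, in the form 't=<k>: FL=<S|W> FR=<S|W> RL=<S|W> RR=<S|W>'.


t=4: phase=(0,10,10,0) vs β=8 → FL=S FR=W RL=W RR=S
t=12: phase=(8,18,18,8) vs β=8 → FL=W FR=W RL=W RR=W
t=19: phase=(15,5,5,15) vs β=8 → FL=W FR=S RL=S RR=W
t=23: phase=(19,9,9,19) vs β=8 → FL=W FR=W RL=W RR=W

t=4: FL=S FR=W RL=W RR=S
t=12: FL=W FR=W RL=W RR=W
t=19: FL=W FR=S RL=S RR=W
t=23: FL=W FR=W RL=W RR=W


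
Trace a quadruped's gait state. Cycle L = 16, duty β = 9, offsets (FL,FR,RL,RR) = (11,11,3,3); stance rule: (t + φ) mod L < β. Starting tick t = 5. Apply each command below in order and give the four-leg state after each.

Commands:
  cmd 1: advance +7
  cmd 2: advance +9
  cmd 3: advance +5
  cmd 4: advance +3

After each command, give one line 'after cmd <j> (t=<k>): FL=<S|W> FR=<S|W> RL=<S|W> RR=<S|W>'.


start t=5: FL=S FR=S RL=S RR=S
cmd 1: advance +7 → t=12, phase=(7,7,15,15) → FL=S FR=S RL=W RR=W
cmd 2: advance +9 → t=21, phase=(0,0,8,8) → FL=S FR=S RL=S RR=S
cmd 3: advance +5 → t=26, phase=(5,5,13,13) → FL=S FR=S RL=W RR=W
cmd 4: advance +3 → t=29, phase=(8,8,0,0) → FL=S FR=S RL=S RR=S

after cmd 1 (t=12): FL=S FR=S RL=W RR=W
after cmd 2 (t=21): FL=S FR=S RL=S RR=S
after cmd 3 (t=26): FL=S FR=S RL=W RR=W
after cmd 4 (t=29): FL=S FR=S RL=S RR=S


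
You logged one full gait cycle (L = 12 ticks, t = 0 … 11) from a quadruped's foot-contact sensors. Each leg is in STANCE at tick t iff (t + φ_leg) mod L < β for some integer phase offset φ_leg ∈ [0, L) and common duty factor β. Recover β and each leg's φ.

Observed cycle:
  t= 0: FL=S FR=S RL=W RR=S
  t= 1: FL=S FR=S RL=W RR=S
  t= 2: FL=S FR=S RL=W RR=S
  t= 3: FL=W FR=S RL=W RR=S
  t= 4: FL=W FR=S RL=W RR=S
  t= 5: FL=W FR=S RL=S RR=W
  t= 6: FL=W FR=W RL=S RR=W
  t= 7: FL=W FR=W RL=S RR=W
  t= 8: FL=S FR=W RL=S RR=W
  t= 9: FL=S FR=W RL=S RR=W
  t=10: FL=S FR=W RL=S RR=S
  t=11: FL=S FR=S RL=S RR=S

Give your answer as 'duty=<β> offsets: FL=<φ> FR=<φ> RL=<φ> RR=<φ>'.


duty=7 offsets: FL=4 FR=1 RL=7 RR=2

duty β = stance ticks per leg = 7
FL: stance ticks = 7; W→S at t=8 → φ=4
FR: stance ticks = 7; W→S at t=11 → φ=1
RL: stance ticks = 7; W→S at t=5 → φ=7
RR: stance ticks = 7; W→S at t=10 → φ=2


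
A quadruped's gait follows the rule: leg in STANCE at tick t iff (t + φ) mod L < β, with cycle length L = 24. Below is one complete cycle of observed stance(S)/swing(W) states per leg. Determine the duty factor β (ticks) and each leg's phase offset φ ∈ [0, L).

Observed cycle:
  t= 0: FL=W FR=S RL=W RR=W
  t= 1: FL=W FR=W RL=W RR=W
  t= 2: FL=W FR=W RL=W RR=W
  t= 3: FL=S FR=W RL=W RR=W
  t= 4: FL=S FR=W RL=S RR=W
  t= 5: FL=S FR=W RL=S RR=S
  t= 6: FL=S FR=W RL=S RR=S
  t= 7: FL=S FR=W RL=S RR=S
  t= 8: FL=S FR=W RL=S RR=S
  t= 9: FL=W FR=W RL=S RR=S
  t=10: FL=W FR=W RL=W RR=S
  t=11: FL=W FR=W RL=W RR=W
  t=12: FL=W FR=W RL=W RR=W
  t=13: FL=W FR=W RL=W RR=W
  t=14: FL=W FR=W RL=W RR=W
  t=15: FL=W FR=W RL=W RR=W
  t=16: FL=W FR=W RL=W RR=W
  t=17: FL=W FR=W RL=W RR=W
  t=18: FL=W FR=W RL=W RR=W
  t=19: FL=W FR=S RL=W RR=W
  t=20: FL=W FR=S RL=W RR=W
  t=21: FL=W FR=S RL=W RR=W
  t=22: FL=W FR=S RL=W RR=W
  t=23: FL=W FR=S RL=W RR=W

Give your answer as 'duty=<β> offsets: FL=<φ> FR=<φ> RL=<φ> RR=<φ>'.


duty=6 offsets: FL=21 FR=5 RL=20 RR=19

duty β = stance ticks per leg = 6
FL: stance ticks = 6; W→S at t=3 → φ=21
FR: stance ticks = 6; W→S at t=19 → φ=5
RL: stance ticks = 6; W→S at t=4 → φ=20
RR: stance ticks = 6; W→S at t=5 → φ=19


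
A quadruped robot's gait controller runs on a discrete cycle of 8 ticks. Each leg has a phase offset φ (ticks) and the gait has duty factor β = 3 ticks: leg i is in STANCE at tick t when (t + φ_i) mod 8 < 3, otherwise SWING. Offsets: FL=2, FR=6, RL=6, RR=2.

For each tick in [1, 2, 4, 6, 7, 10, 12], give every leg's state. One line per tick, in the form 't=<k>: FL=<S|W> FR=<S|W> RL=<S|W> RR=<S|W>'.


t=1: FL=W FR=W RL=W RR=W
t=2: FL=W FR=S RL=S RR=W
t=4: FL=W FR=S RL=S RR=W
t=6: FL=S FR=W RL=W RR=S
t=7: FL=S FR=W RL=W RR=S
t=10: FL=W FR=S RL=S RR=W
t=12: FL=W FR=S RL=S RR=W

t=1: phase=(3,7,7,3) vs β=3 → FL=W FR=W RL=W RR=W
t=2: phase=(4,0,0,4) vs β=3 → FL=W FR=S RL=S RR=W
t=4: phase=(6,2,2,6) vs β=3 → FL=W FR=S RL=S RR=W
t=6: phase=(0,4,4,0) vs β=3 → FL=S FR=W RL=W RR=S
t=7: phase=(1,5,5,1) vs β=3 → FL=S FR=W RL=W RR=S
t=10: phase=(4,0,0,4) vs β=3 → FL=W FR=S RL=S RR=W
t=12: phase=(6,2,2,6) vs β=3 → FL=W FR=S RL=S RR=W


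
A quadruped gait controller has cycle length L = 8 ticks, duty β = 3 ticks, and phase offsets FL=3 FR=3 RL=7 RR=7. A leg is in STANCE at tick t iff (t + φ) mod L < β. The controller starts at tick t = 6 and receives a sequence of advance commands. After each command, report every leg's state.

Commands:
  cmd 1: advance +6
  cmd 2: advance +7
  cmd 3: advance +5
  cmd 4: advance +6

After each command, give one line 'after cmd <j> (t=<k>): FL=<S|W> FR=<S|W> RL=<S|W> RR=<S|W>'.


after cmd 1 (t=12): FL=W FR=W RL=W RR=W
after cmd 2 (t=19): FL=W FR=W RL=S RR=S
after cmd 3 (t=24): FL=W FR=W RL=W RR=W
after cmd 4 (t=30): FL=S FR=S RL=W RR=W

start t=6: FL=S FR=S RL=W RR=W
cmd 1: advance +6 → t=12, phase=(7,7,3,3) → FL=W FR=W RL=W RR=W
cmd 2: advance +7 → t=19, phase=(6,6,2,2) → FL=W FR=W RL=S RR=S
cmd 3: advance +5 → t=24, phase=(3,3,7,7) → FL=W FR=W RL=W RR=W
cmd 4: advance +6 → t=30, phase=(1,1,5,5) → FL=S FR=S RL=W RR=W


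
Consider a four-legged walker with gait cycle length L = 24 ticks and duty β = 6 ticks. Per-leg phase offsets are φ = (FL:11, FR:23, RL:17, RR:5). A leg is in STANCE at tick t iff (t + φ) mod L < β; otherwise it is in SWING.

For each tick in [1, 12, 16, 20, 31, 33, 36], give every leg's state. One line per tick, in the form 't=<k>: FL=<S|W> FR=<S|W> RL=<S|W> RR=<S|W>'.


t=1: phase=(12,0,18,6) vs β=6 → FL=W FR=S RL=W RR=W
t=12: phase=(23,11,5,17) vs β=6 → FL=W FR=W RL=S RR=W
t=16: phase=(3,15,9,21) vs β=6 → FL=S FR=W RL=W RR=W
t=20: phase=(7,19,13,1) vs β=6 → FL=W FR=W RL=W RR=S
t=31: phase=(18,6,0,12) vs β=6 → FL=W FR=W RL=S RR=W
t=33: phase=(20,8,2,14) vs β=6 → FL=W FR=W RL=S RR=W
t=36: phase=(23,11,5,17) vs β=6 → FL=W FR=W RL=S RR=W

t=1: FL=W FR=S RL=W RR=W
t=12: FL=W FR=W RL=S RR=W
t=16: FL=S FR=W RL=W RR=W
t=20: FL=W FR=W RL=W RR=S
t=31: FL=W FR=W RL=S RR=W
t=33: FL=W FR=W RL=S RR=W
t=36: FL=W FR=W RL=S RR=W


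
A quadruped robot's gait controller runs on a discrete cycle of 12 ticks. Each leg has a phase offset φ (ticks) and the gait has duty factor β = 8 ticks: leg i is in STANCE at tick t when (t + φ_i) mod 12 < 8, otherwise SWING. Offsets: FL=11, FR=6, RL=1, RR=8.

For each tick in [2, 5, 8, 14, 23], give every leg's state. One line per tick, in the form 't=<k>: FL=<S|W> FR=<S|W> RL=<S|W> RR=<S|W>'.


t=2: phase=(1,8,3,10) vs β=8 → FL=S FR=W RL=S RR=W
t=5: phase=(4,11,6,1) vs β=8 → FL=S FR=W RL=S RR=S
t=8: phase=(7,2,9,4) vs β=8 → FL=S FR=S RL=W RR=S
t=14: phase=(1,8,3,10) vs β=8 → FL=S FR=W RL=S RR=W
t=23: phase=(10,5,0,7) vs β=8 → FL=W FR=S RL=S RR=S

t=2: FL=S FR=W RL=S RR=W
t=5: FL=S FR=W RL=S RR=S
t=8: FL=S FR=S RL=W RR=S
t=14: FL=S FR=W RL=S RR=W
t=23: FL=W FR=S RL=S RR=S


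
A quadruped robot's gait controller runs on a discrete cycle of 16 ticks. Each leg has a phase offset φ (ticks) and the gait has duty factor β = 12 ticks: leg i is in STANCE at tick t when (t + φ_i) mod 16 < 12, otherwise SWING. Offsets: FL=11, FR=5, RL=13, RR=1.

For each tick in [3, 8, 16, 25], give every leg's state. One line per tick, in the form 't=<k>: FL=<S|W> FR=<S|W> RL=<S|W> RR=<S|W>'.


t=3: FL=W FR=S RL=S RR=S
t=8: FL=S FR=W RL=S RR=S
t=16: FL=S FR=S RL=W RR=S
t=25: FL=S FR=W RL=S RR=S

t=3: phase=(14,8,0,4) vs β=12 → FL=W FR=S RL=S RR=S
t=8: phase=(3,13,5,9) vs β=12 → FL=S FR=W RL=S RR=S
t=16: phase=(11,5,13,1) vs β=12 → FL=S FR=S RL=W RR=S
t=25: phase=(4,14,6,10) vs β=12 → FL=S FR=W RL=S RR=S


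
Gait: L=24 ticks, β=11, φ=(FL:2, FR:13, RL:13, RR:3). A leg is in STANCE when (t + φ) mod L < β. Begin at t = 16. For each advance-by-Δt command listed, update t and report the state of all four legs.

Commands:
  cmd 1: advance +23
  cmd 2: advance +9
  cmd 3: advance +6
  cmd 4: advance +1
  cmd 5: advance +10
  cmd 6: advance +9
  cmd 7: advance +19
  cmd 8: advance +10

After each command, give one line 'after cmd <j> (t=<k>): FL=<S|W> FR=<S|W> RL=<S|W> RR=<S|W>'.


start t=16: FL=W FR=S RL=S RR=W
cmd 1: advance +23 → t=39, phase=(17,4,4,18) → FL=W FR=S RL=S RR=W
cmd 2: advance +9 → t=48, phase=(2,13,13,3) → FL=S FR=W RL=W RR=S
cmd 3: advance +6 → t=54, phase=(8,19,19,9) → FL=S FR=W RL=W RR=S
cmd 4: advance +1 → t=55, phase=(9,20,20,10) → FL=S FR=W RL=W RR=S
cmd 5: advance +10 → t=65, phase=(19,6,6,20) → FL=W FR=S RL=S RR=W
cmd 6: advance +9 → t=74, phase=(4,15,15,5) → FL=S FR=W RL=W RR=S
cmd 7: advance +19 → t=93, phase=(23,10,10,0) → FL=W FR=S RL=S RR=S
cmd 8: advance +10 → t=103, phase=(9,20,20,10) → FL=S FR=W RL=W RR=S

after cmd 1 (t=39): FL=W FR=S RL=S RR=W
after cmd 2 (t=48): FL=S FR=W RL=W RR=S
after cmd 3 (t=54): FL=S FR=W RL=W RR=S
after cmd 4 (t=55): FL=S FR=W RL=W RR=S
after cmd 5 (t=65): FL=W FR=S RL=S RR=W
after cmd 6 (t=74): FL=S FR=W RL=W RR=S
after cmd 7 (t=93): FL=W FR=S RL=S RR=S
after cmd 8 (t=103): FL=S FR=W RL=W RR=S


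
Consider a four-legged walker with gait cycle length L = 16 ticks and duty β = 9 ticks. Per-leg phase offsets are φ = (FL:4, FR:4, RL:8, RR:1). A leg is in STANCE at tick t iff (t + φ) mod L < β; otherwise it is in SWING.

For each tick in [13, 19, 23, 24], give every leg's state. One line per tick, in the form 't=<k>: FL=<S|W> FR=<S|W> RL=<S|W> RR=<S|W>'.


t=13: FL=S FR=S RL=S RR=W
t=19: FL=S FR=S RL=W RR=S
t=23: FL=W FR=W RL=W RR=S
t=24: FL=W FR=W RL=S RR=W

t=13: phase=(1,1,5,14) vs β=9 → FL=S FR=S RL=S RR=W
t=19: phase=(7,7,11,4) vs β=9 → FL=S FR=S RL=W RR=S
t=23: phase=(11,11,15,8) vs β=9 → FL=W FR=W RL=W RR=S
t=24: phase=(12,12,0,9) vs β=9 → FL=W FR=W RL=S RR=W


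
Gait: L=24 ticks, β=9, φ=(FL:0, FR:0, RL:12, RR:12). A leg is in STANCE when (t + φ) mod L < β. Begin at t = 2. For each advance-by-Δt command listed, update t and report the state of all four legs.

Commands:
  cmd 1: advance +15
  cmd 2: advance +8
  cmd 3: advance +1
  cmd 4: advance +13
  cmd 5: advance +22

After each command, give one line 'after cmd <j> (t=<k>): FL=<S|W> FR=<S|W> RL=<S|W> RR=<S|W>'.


start t=2: FL=S FR=S RL=W RR=W
cmd 1: advance +15 → t=17, phase=(17,17,5,5) → FL=W FR=W RL=S RR=S
cmd 2: advance +8 → t=25, phase=(1,1,13,13) → FL=S FR=S RL=W RR=W
cmd 3: advance +1 → t=26, phase=(2,2,14,14) → FL=S FR=S RL=W RR=W
cmd 4: advance +13 → t=39, phase=(15,15,3,3) → FL=W FR=W RL=S RR=S
cmd 5: advance +22 → t=61, phase=(13,13,1,1) → FL=W FR=W RL=S RR=S

after cmd 1 (t=17): FL=W FR=W RL=S RR=S
after cmd 2 (t=25): FL=S FR=S RL=W RR=W
after cmd 3 (t=26): FL=S FR=S RL=W RR=W
after cmd 4 (t=39): FL=W FR=W RL=S RR=S
after cmd 5 (t=61): FL=W FR=W RL=S RR=S


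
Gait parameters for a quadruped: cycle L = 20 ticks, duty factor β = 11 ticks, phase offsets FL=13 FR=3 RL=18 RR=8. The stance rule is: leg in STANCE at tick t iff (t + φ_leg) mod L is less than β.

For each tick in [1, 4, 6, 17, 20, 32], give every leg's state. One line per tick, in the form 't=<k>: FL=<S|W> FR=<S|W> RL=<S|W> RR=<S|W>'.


t=1: phase=(14,4,19,9) vs β=11 → FL=W FR=S RL=W RR=S
t=4: phase=(17,7,2,12) vs β=11 → FL=W FR=S RL=S RR=W
t=6: phase=(19,9,4,14) vs β=11 → FL=W FR=S RL=S RR=W
t=17: phase=(10,0,15,5) vs β=11 → FL=S FR=S RL=W RR=S
t=20: phase=(13,3,18,8) vs β=11 → FL=W FR=S RL=W RR=S
t=32: phase=(5,15,10,0) vs β=11 → FL=S FR=W RL=S RR=S

t=1: FL=W FR=S RL=W RR=S
t=4: FL=W FR=S RL=S RR=W
t=6: FL=W FR=S RL=S RR=W
t=17: FL=S FR=S RL=W RR=S
t=20: FL=W FR=S RL=W RR=S
t=32: FL=S FR=W RL=S RR=S
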